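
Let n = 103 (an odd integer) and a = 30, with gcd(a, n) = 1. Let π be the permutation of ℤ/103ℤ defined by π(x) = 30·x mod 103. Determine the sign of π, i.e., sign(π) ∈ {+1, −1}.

+1

Start at x=81: 81 → 61 → 79 → 1 → 30 → 76 → 14 → … (one orbit).
Decompose π into cycles: lengths [17, 17, 17, 17, 17, 17, 1] (7 cycles, including the fixed point 0).
103 − 7 = 96 transpositions; sign(π) = (−1)^96 = +1.
Zolotarev: (30|103) = +1, matching the cycle-count sign.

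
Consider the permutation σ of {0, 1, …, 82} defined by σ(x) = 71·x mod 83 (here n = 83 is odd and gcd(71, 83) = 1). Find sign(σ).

-1

Orbit of 37 under x↦71x: [37, 54, 16, 57, 63, 74, 25]… (length divides ord_83(71)).
The orbit structure of x ↦ 71x mod 83: 2 orbits of sizes [82, 1].
With 2 cycles on 83 points, sign = (−1)^{83−2} = -1.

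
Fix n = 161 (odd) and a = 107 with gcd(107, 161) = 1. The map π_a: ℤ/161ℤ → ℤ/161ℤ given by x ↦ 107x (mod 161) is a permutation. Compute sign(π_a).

-1

Trace 114: π^k(114) = [114, 123, 120, 121, 67, 85, 79] for k=0..6.
6 cycles of lengths [66, 66, 22, 3, 3, 1].
6 cycles on 161: each ℓ→(−1)^(ℓ−1), product (−1)^155 = -1.
Check: (107/161) = -1 by Zolotarev.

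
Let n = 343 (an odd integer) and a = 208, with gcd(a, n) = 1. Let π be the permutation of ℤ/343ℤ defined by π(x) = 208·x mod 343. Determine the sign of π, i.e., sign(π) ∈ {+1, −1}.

-1

Start at x=155: 155 → 341 → 270 → 251 → 72 → 227 → 225 → … (one orbit).
Cycle lengths of π_208 on ℤ/343ℤ: [294, 42, 6, 1]; 4 cycles in total.
343 − 4 = 339 transpositions; sign(π) = (−1)^339 = -1.
The Jacobi symbol (208|343) = -1 (Zolotarev) agrees.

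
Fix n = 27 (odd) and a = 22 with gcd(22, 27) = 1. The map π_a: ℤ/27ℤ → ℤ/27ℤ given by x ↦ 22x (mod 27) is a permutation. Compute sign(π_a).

Start at x=10: 10 → 4 → 7 → 19 → 13 → 16 → 1 → … (one orbit).
7 cycles of lengths [9, 9, 3, 3, 1, 1, 1].
27 − 7 = 20 transpositions; sign(π) = (−1)^20 = +1.
(22|27)_J = +1 (Zolotarev's lemma cross-check).

+1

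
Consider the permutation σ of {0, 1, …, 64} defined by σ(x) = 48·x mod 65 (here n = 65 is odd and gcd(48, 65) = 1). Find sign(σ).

-1

Start at x=61: 61 → 3 → 14 → 22 → 16 → 53 → 9 → … (one orbit).
Cycle type of π: 12×4 + 4 + 3×4 + 1; total 10 cycles.
Σ(ℓ_i−1) = 65−10 = 55; sign = (−1)^55 = -1.
Via Zolotarev, sign(π_{48}) = (48|65) = -1.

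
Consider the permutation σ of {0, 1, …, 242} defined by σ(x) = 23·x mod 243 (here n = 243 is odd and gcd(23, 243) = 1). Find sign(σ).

Orbit of 31 under x↦23x: [31, 227, 118, 41, 214, 62, 211]… (length divides ord_243(23)).
6 cycles of lengths [162, 54, 18, 6, 2, 1].
n − c = 243 − 6 = 237; sign = (−1)^237 = -1.
Zolotarev: (23|243) = -1, matching the cycle-count sign.

-1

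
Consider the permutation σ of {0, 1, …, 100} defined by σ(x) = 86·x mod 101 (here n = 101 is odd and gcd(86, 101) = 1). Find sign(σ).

Start at x=45: 45 → 32 → 25 → 29 → 70 → 61 → 95 → … (one orbit).
Decompose π into cycles: lengths [100, 1] (2 cycles, including the fixed point 0).
101 − 2 = 99 transpositions; sign(π) = (−1)^99 = -1.
The Jacobi symbol (86|101) = -1 (Zolotarev) agrees.

-1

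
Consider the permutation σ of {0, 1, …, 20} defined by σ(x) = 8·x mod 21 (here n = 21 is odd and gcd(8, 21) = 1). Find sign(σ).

-1

Start at x=1: 1 → 8 → 1 (one orbit).
The orbit structure of x ↦ 8x mod 21: 14 orbits of sizes [2, 2, 2, 2, 2, 2, 2, 1, 1, 1, 1, 1, 1, 1].
n − c = 21 − 14 = 7; sign = (−1)^7 = -1.
Via Zolotarev, sign(π_{8}) = (8|21) = -1.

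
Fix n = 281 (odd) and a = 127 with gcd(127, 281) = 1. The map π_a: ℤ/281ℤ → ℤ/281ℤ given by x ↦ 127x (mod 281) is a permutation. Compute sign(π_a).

Orbit of 64 under x↦127x: [64, 260, 143, 177, 280, 154, 169]… (length divides ord_281(127)).
The orbit structure of x ↦ 127x mod 281: 2 orbits of sizes [280, 1].
sign(π) = (−1)^{n − #cycles} = (−1)^{281−2} = (−1)^279 = -1.
Via Zolotarev, sign(π_{127}) = (127|281) = -1.

-1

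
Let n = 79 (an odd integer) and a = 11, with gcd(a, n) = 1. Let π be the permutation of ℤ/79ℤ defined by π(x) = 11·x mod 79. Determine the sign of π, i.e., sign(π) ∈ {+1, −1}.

+1

Trace 51: π^k(51) = [51, 8, 9, 20, 62, 50, 76] for k=0..6.
The orbit structure of x ↦ 11x mod 79: 3 orbits of sizes [39, 39, 1].
With 3 cycles on 79 points, sign = (−1)^{79−3} = +1.
The Jacobi symbol (11|79) = +1 (Zolotarev) agrees.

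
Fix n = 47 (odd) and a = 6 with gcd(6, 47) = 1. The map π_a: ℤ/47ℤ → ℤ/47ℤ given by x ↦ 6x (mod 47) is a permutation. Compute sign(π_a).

Start at x=4: 4 → 24 → 3 → 18 → 14 → 37 → 34 → … (one orbit).
The orbit structure of x ↦ 6x mod 47: 3 orbits of sizes [23, 23, 1].
47 − 3 = 44 transpositions; sign(π) = (−1)^44 = +1.
(6|47)_J = +1 (Zolotarev's lemma cross-check).

+1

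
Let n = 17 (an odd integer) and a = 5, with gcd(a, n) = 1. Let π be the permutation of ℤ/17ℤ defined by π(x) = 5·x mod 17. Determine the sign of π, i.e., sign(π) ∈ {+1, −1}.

-1

Trace 2: π^k(2) = [2, 10, 16, 12, 9, 11, 4] for k=0..6.
π_5 has 2 disjoint cycles with lengths [16, 1] on {0,…,16}.
Σ(ℓ_i−1) = 17−2 = 15; sign = (−1)^15 = -1.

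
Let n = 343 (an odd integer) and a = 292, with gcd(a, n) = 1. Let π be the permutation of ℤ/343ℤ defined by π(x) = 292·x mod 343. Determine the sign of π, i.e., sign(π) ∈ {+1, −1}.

Start at x=186: 186 → 118 → 156 → 276 → 330 → 320 → 144 → … (one orbit).
The orbit structure of x ↦ 292x mod 343: 4 orbits of sizes [294, 42, 6, 1].
n − c = 343 − 4 = 339; sign = (−1)^339 = -1.

-1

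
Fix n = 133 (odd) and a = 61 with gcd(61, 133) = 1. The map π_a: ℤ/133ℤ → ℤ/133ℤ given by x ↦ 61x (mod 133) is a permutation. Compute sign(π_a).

-1

Orbit of 130 under x↦61x: [130, 83, 9, 17, 106, 82, 81]… (length divides ord_133(61)).
π_61 has 10 disjoint cycles with lengths [18, 18, 18, 18, 18, 18, 9, 9, 6, 1] on {0,…,132}.
With 10 cycles on 133 points, sign = (−1)^{133−10} = -1.
(61|133)_J = -1 (Zolotarev's lemma cross-check).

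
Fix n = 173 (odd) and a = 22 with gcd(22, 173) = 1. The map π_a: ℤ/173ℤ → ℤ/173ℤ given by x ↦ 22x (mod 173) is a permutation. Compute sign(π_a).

Start at x=14: 14 → 135 → 29 → 119 → 23 → 160 → 60 → … (one orbit).
Cycle lengths of π_22 on ℤ/173ℤ: [43, 43, 43, 43, 1]; 5 cycles in total.
173 − 5 = 168 transpositions; sign(π) = (−1)^168 = +1.

+1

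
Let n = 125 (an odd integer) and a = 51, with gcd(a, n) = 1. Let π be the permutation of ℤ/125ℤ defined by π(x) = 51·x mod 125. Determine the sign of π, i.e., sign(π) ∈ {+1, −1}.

Trace 51: π^k(51) = [51, 101, 26, 76, 1] for k=0..4.
Cycle lengths of π_51 on ℤ/125ℤ: [5, 5, 5, 5, 5, 5, 5, 5, 5, 5, 5, 5, 5, 5, 5, 5, 5, 5, 5, 5, 1, 1, 1, 1, 1, 1, 1, 1, 1, 1, 1, 1, 1, 1, 1, 1, 1, 1, 1, 1, 1, 1, 1, 1, 1]; 45 cycles in total.
45 cycles on 125: each ℓ→(−1)^(ℓ−1), product (−1)^80 = +1.
The Jacobi symbol (51|125) = +1 (Zolotarev) agrees.

+1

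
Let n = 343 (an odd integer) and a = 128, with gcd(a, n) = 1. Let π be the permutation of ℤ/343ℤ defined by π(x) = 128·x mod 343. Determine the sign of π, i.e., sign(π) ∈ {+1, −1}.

Start at x=226: 226 → 116 → 99 → 324 → 312 → 148 → 79 → … (one orbit).
The orbit structure of x ↦ 128x mod 343: 31 orbits of sizes [21, 21, 21, 21, 21, 21, 21, 21, 21, 21, 21, 21, 21, 21, 3, 3, 3, 3, 3, 3, 3, 3, 3, 3, 3, 3, 3, 3, 3, 3, 1].
n − c = 343 − 31 = 312; sign = (−1)^312 = +1.
The Jacobi symbol (128|343) = +1 (Zolotarev) agrees.

+1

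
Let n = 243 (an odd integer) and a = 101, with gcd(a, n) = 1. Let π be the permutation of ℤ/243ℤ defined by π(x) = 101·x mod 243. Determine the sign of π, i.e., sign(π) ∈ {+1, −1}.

-1

Trace 223: π^k(223) = [223, 167, 100, 137, 229, 44, 70] for k=0..6.
Cycle lengths of π_101 on ℤ/243ℤ: [162, 54, 18, 6, 2, 1]; 6 cycles in total.
243 − 6 = 237 transpositions; sign(π) = (−1)^237 = -1.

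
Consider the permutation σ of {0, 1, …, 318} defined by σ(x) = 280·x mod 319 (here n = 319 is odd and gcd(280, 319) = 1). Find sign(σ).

Orbit of 122 under x↦280x: [122, 27, 223, 235, 86, 155, 16]… (length divides ord_319(280)).
The orbit structure of x ↦ 280x mod 319: 6 orbits of sizes [140, 140, 28, 5, 5, 1].
Σ(ℓ_i−1) = 319−6 = 313; sign = (−1)^313 = -1.

-1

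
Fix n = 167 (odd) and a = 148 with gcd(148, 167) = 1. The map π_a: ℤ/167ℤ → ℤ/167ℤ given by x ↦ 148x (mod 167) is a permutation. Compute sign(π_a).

Orbit of 152 under x↦148x: [152, 118, 96, 13, 87, 17, 11]… (length divides ord_167(148)).
Cycle type of π: 166 + 1; total 2 cycles.
167 − 2 = 165 transpositions; sign(π) = (−1)^165 = -1.
Via Zolotarev, sign(π_{148}) = (148|167) = -1.

-1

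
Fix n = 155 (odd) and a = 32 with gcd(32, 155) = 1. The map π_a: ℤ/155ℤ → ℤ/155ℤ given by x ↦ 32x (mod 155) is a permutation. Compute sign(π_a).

Trace 94: π^k(94) = [94, 63, 1, 32] for k=0..3.
Decompose π into cycles: lengths [4, 4, 4, 4, 4, 4, 4, 4, 4, 4, 4, 4, 4, 4, 4, 4, 4, 4, 4, 4, 4, 4, 4, 4, 4, 4, 4, 4, 4, 4, 4, 1, 1, 1, 1, 1, 1, 1, 1, 1, 1, 1, 1, 1, 1, 1, 1, 1, 1, 1, 1, 1, 1, 1, 1, 1, 1, 1, 1, 1, 1, 1] (62 cycles, including the fixed point 0).
n − c = 155 − 62 = 93; sign = (−1)^93 = -1.

-1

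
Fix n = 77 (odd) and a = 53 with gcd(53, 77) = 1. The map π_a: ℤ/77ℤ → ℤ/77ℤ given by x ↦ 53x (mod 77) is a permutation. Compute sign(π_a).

+1

Orbit of 25 under x↦53x: [25, 16, 1, 53, 37, 36, 60]… (length divides ord_77(53)).
Cycle type of π: 15×4 + 5×2 + 3×2 + 1; total 9 cycles.
77 − 9 = 68 transpositions; sign(π) = (−1)^68 = +1.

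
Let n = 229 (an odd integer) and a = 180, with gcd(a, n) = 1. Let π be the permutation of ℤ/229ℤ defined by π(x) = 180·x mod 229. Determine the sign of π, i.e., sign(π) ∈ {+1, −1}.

Trace 43: π^k(43) = [43, 183, 193, 161, 126, 9, 17] for k=0..6.
π_180 has 5 disjoint cycles with lengths [57, 57, 57, 57, 1] on {0,…,228}.
5 cycles on 229: each ℓ→(−1)^(ℓ−1), product (−1)^224 = +1.
Zolotarev: (180|229) = +1, matching the cycle-count sign.

+1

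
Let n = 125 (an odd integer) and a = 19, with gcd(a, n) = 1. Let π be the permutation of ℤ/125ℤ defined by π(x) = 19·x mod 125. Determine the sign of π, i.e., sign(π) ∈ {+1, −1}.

Start at x=56: 56 → 64 → 91 → 104 → 101 → 44 → 86 → … (one orbit).
Cycle type of π: 50×2 + 10×2 + 2×2 + 1; total 7 cycles.
n − c = 125 − 7 = 118; sign = (−1)^118 = +1.

+1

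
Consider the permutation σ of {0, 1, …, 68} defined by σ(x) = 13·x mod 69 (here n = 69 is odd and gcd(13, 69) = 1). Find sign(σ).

Orbit of 16 under x↦13x: [16, 1, 13, 31, 58, 64, 4]… (length divides ord_69(13)).
Decompose π into cycles: lengths [11, 11, 11, 11, 11, 11, 1, 1, 1] (9 cycles, including the fixed point 0).
sign(π) = (−1)^{n − #cycles} = (−1)^{69−9} = (−1)^60 = +1.
Check: (13/69) = +1 by Zolotarev.

+1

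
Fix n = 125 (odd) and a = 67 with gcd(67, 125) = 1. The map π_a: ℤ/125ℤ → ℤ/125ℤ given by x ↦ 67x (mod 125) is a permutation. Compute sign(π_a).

Orbit of 87 under x↦67x: [87, 79, 43, 6, 27, 59, 78]… (length divides ord_125(67)).
The orbit structure of x ↦ 67x mod 125: 4 orbits of sizes [100, 20, 4, 1].
4 cycles on 125: each ℓ→(−1)^(ℓ−1), product (−1)^121 = -1.
(67|125)_J = -1 (Zolotarev's lemma cross-check).

-1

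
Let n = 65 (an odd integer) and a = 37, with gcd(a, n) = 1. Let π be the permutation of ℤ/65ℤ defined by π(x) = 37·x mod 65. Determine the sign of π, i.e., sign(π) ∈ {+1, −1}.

Start at x=37: 37 → 4 → 18 → 16 → 7 → 64 → 28 → … (one orbit).
Cycle type of π: 12×5 + 4 + 1; total 7 cycles.
n − c = 65 − 7 = 58; sign = (−1)^58 = +1.
(37|65)_J = +1 (Zolotarev's lemma cross-check).

+1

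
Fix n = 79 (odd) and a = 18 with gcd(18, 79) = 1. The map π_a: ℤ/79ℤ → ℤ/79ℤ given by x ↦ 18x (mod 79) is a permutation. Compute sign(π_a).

Start at x=46: 46 → 38 → 52 → 67 → 21 → 62 → 10 → … (one orbit).
The orbit structure of x ↦ 18x mod 79: 7 orbits of sizes [13, 13, 13, 13, 13, 13, 1].
With 7 cycles on 79 points, sign = (−1)^{79−7} = +1.

+1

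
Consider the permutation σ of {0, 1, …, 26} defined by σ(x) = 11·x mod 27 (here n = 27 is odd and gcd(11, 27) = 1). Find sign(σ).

-1

Trace 1: π^k(1) = [1, 11, 13, 8, 7, 23, 10] for k=0..6.
The orbit structure of x ↦ 11x mod 27: 4 orbits of sizes [18, 6, 2, 1].
With 4 cycles on 27 points, sign = (−1)^{27−4} = -1.
Zolotarev: (11|27) = -1, matching the cycle-count sign.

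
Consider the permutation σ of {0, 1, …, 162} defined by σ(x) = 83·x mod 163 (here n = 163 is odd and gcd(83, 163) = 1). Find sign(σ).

+1

Orbit of 34 under x↦83x: [34, 51, 158, 74, 111, 85, 46]… (length divides ord_163(83)).
π_83 has 3 disjoint cycles with lengths [81, 81, 1] on {0,…,162}.
163 − 3 = 160 transpositions; sign(π) = (−1)^160 = +1.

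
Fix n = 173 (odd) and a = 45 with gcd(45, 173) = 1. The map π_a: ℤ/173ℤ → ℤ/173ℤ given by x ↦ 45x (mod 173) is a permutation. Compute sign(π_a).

Start at x=23: 23 → 170 → 38 → 153 → 138 → 155 → 55 → … (one orbit).
Cycle type of π: 172 + 1; total 2 cycles.
173 − 2 = 171 transpositions; sign(π) = (−1)^171 = -1.
Via Zolotarev, sign(π_{45}) = (45|173) = -1.

-1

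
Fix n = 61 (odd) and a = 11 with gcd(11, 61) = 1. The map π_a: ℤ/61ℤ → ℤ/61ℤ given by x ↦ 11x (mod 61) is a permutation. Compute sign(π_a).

Trace 11: π^k(11) = [11, 60, 50, 1] for k=0..3.
π_11 has 16 disjoint cycles with lengths [4, 4, 4, 4, 4, 4, 4, 4, 4, 4, 4, 4, 4, 4, 4, 1] on {0,…,60}.
61 − 16 = 45 transpositions; sign(π) = (−1)^45 = -1.
Via Zolotarev, sign(π_{11}) = (11|61) = -1.

-1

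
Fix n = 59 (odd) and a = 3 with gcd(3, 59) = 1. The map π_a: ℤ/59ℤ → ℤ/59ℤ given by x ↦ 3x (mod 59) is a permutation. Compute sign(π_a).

+1

Start at x=5: 5 → 15 → 45 → 17 → 51 → 35 → 46 → … (one orbit).
π_3 has 3 disjoint cycles with lengths [29, 29, 1] on {0,…,58}.
With 3 cycles on 59 points, sign = (−1)^{59−3} = +1.
Check: (3/59) = +1 by Zolotarev.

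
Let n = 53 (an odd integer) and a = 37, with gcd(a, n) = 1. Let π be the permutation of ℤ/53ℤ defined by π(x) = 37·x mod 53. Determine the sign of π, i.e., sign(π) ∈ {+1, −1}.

Trace 37: π^k(37) = [37, 44, 38, 28, 29, 13, 4] for k=0..6.
3 cycles of lengths [26, 26, 1].
Σ(ℓ_i−1) = 53−3 = 50; sign = (−1)^50 = +1.

+1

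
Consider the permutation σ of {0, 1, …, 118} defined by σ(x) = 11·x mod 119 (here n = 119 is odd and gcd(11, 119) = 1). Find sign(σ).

-1

Start at x=71: 71 → 67 → 23 → 15 → 46 → 30 → 92 → … (one orbit).
6 cycles of lengths [48, 48, 16, 3, 3, 1].
sign(π) = (−1)^{n − #cycles} = (−1)^{119−6} = (−1)^113 = -1.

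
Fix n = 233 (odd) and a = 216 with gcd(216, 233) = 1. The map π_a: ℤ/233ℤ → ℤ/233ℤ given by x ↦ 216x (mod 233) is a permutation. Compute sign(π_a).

Start at x=47: 47 → 133 → 69 → 225 → 136 → 18 → 160 → … (one orbit).
2 cycles of lengths [232, 1].
n − c = 233 − 2 = 231; sign = (−1)^231 = -1.
Via Zolotarev, sign(π_{216}) = (216|233) = -1.

-1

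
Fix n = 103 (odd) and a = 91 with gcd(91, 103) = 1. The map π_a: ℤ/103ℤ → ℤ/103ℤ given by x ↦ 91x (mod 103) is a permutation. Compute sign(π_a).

Start at x=19: 19 → 81 → 58 → 25 → 9 → 98 → 60 → … (one orbit).
π_91 has 3 disjoint cycles with lengths [51, 51, 1] on {0,…,102}.
With 3 cycles on 103 points, sign = (−1)^{103−3} = +1.
Zolotarev: (91|103) = +1, matching the cycle-count sign.

+1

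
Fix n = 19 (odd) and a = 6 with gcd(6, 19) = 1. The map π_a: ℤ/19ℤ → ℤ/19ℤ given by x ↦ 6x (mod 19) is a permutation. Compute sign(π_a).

Trace 17: π^k(17) = [17, 7, 4, 5, 11, 9, 16] for k=0..6.
Cycle lengths of π_6 on ℤ/19ℤ: [9, 9, 1]; 3 cycles in total.
Σ(ℓ_i−1) = 19−3 = 16; sign = (−1)^16 = +1.

+1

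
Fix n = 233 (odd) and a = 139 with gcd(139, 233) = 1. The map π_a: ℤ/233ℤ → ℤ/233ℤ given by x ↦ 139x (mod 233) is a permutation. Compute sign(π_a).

Trace 149: π^k(149) = [149, 207, 114, 2, 45, 197, 122] for k=0..6.
2 cycles of lengths [232, 1].
With 2 cycles on 233 points, sign = (−1)^{233−2} = -1.

-1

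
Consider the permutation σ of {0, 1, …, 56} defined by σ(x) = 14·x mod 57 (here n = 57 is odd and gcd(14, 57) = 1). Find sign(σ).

Orbit of 8 under x↦14x: [8, 55, 29, 7, 41, 4, 56]… (length divides ord_57(14)).
π_14 has 5 disjoint cycles with lengths [18, 18, 18, 2, 1] on {0,…,56}.
With 5 cycles on 57 points, sign = (−1)^{57−5} = +1.
(14|57)_J = +1 (Zolotarev's lemma cross-check).

+1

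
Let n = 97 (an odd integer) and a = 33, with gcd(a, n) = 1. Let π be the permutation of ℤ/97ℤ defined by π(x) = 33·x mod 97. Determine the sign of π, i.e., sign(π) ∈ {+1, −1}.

+1

Trace 75: π^k(75) = [75, 50, 1, 33, 22, 47, 96] for k=0..6.
13 cycles of lengths [8, 8, 8, 8, 8, 8, 8, 8, 8, 8, 8, 8, 1].
sign(π) = (−1)^{n − #cycles} = (−1)^{97−13} = (−1)^84 = +1.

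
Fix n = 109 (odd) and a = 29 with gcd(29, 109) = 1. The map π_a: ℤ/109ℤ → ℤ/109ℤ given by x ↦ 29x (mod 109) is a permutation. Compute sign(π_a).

Trace 60: π^k(60) = [60, 105, 102, 15, 108, 80, 31] for k=0..6.
π_29 has 3 disjoint cycles with lengths [54, 54, 1] on {0,…,108}.
n − c = 109 − 3 = 106; sign = (−1)^106 = +1.
The Jacobi symbol (29|109) = +1 (Zolotarev) agrees.

+1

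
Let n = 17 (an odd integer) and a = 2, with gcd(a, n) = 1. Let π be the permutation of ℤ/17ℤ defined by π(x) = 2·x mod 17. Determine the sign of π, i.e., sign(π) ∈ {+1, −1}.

Orbit of 2 under x↦2x: [2, 4, 8, 16, 15, 13, 9]… (length divides ord_17(2)).
Decompose π into cycles: lengths [8, 8, 1] (3 cycles, including the fixed point 0).
17 − 3 = 14 transpositions; sign(π) = (−1)^14 = +1.
Via Zolotarev, sign(π_{2}) = (2|17) = +1.

+1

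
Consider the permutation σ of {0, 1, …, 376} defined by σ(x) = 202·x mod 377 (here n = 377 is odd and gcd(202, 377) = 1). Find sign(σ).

-1

Orbit of 88 under x↦202x: [88, 57, 204, 115, 233, 318, 146]… (length divides ord_377(202)).
Decompose π into cycles: lengths [12, 12, 12, 12, 12, 12, 12, 12, 12, 12, 12, 12, 12, 12, 12, 12, 12, 12, 12, 12, 12, 12, 12, 12, 12, 12, 12, 12, 12, 2, 2, 2, 2, 2, 2, 2, 2, 2, 2, 2, 2, 2, 2, 1] (44 cycles, including the fixed point 0).
sign(π) = (−1)^{n − #cycles} = (−1)^{377−44} = (−1)^333 = -1.
Via Zolotarev, sign(π_{202}) = (202|377) = -1.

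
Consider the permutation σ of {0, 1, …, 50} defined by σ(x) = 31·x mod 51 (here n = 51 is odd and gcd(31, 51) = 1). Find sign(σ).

-1

Trace 49: π^k(49) = [49, 40, 16, 37, 25, 10, 4] for k=0..6.
Cycle lengths of π_31 on ℤ/51ℤ: [16, 16, 16, 1, 1, 1]; 6 cycles in total.
sign(π) = (−1)^{n − #cycles} = (−1)^{51−6} = (−1)^45 = -1.
(31|51)_J = -1 (Zolotarev's lemma cross-check).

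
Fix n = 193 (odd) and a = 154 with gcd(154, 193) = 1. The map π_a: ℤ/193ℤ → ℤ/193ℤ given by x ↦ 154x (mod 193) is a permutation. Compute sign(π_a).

-1

Start at x=179: 179 → 160 → 129 → 180 → 121 → 106 → 112 → … (one orbit).
4 cycles of lengths [64, 64, 64, 1].
With 4 cycles on 193 points, sign = (−1)^{193−4} = -1.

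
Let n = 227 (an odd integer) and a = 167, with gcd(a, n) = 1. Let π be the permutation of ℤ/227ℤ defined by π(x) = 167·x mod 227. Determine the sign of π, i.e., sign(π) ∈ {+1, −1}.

+1

Start at x=144: 144 → 213 → 159 → 221 → 133 → 192 → 57 → … (one orbit).
π_167 has 3 disjoint cycles with lengths [113, 113, 1] on {0,…,226}.
3 cycles on 227: each ℓ→(−1)^(ℓ−1), product (−1)^224 = +1.
Via Zolotarev, sign(π_{167}) = (167|227) = +1.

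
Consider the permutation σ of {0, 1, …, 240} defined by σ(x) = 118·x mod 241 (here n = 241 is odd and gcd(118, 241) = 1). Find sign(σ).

+1

Orbit of 98 under x↦118x: [98, 237, 10, 216, 183, 145, 240]… (length divides ord_241(118)).
Decompose π into cycles: lengths [60, 60, 60, 60, 1] (5 cycles, including the fixed point 0).
With 5 cycles on 241 points, sign = (−1)^{241−5} = +1.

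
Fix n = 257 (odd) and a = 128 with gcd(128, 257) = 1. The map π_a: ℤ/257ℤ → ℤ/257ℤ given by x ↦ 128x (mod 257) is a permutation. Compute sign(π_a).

+1

Orbit of 253 under x↦128x: [253, 2, 256, 129, 64, 225, 16]… (length divides ord_257(128)).
17 cycles of lengths [16, 16, 16, 16, 16, 16, 16, 16, 16, 16, 16, 16, 16, 16, 16, 16, 1].
With 17 cycles on 257 points, sign = (−1)^{257−17} = +1.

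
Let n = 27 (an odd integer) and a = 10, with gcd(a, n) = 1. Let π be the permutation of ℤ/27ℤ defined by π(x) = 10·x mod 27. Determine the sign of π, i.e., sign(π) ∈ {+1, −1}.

Start at x=1: 1 → 10 → 19 → 1 (one orbit).
The orbit structure of x ↦ 10x mod 27: 15 orbits of sizes [3, 3, 3, 3, 3, 3, 1, 1, 1, 1, 1, 1, 1, 1, 1].
15 cycles on 27: each ℓ→(−1)^(ℓ−1), product (−1)^12 = +1.

+1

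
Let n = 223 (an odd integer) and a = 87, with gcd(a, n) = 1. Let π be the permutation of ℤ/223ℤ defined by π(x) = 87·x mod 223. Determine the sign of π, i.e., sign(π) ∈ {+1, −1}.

Orbit of 98 under x↦87x: [98, 52, 64, 216, 60, 91, 112]… (length divides ord_223(87)).
Cycle lengths of π_87 on ℤ/223ℤ: [74, 74, 74, 1]; 4 cycles in total.
With 4 cycles on 223 points, sign = (−1)^{223−4} = -1.

-1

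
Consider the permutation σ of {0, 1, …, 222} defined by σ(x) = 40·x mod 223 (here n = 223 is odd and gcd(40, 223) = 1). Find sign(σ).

-1

Orbit of 222 under x↦40x: [222, 183, 184, 1, 40, 39]… (length divides ord_223(40)).
38 cycles of lengths [6, 6, 6, 6, 6, 6, 6, 6, 6, 6, 6, 6, 6, 6, 6, 6, 6, 6, 6, 6, 6, 6, 6, 6, 6, 6, 6, 6, 6, 6, 6, 6, 6, 6, 6, 6, 6, 1].
38 cycles on 223: each ℓ→(−1)^(ℓ−1), product (−1)^185 = -1.
Check: (40/223) = -1 by Zolotarev.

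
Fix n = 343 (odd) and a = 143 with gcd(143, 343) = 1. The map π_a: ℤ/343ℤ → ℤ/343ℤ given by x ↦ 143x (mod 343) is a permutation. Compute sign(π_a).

-1

Start at x=325: 325 → 170 → 300 → 25 → 145 → 155 → 213 → … (one orbit).
π_143 has 4 disjoint cycles with lengths [294, 42, 6, 1] on {0,…,342}.
With 4 cycles on 343 points, sign = (−1)^{343−4} = -1.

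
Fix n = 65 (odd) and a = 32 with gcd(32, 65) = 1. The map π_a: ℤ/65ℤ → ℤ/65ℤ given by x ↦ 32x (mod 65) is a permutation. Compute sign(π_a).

+1

Orbit of 33 under x↦32x: [33, 16, 57, 4, 63, 1, 32]… (length divides ord_65(32)).
7 cycles of lengths [12, 12, 12, 12, 12, 4, 1].
n − c = 65 − 7 = 58; sign = (−1)^58 = +1.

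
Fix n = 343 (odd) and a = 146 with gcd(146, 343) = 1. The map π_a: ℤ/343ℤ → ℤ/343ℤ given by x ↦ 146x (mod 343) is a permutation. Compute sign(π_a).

-1

Trace 99: π^k(99) = [99, 48, 148, 342, 197, 293, 246] for k=0..6.
The orbit structure of x ↦ 146x mod 343: 46 orbits of sizes [14, 14, 14, 14, 14, 14, 14, 14, 14, 14, 14, 14, 14, 14, 14, 14, 14, 14, 14, 14, 14, 2, 2, 2, 2, 2, 2, 2, 2, 2, 2, 2, 2, 2, 2, 2, 2, 2, 2, 2, 2, 2, 2, 2, 2, 1].
n − c = 343 − 46 = 297; sign = (−1)^297 = -1.
Check: (146/343) = -1 by Zolotarev.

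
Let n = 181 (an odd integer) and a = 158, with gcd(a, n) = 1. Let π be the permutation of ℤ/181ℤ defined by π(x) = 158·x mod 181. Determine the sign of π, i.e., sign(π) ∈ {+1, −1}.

Trace 17: π^k(17) = [17, 152, 124, 44, 74, 108, 50] for k=0..6.
π_158 has 2 disjoint cycles with lengths [180, 1] on {0,…,180}.
n − c = 181 − 2 = 179; sign = (−1)^179 = -1.
(158|181)_J = -1 (Zolotarev's lemma cross-check).

-1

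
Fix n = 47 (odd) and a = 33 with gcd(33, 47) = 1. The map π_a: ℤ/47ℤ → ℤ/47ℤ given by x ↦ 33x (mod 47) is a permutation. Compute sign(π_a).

Trace 33: π^k(33) = [33, 8, 29, 17, 44, 42, 23] for k=0..6.
The orbit structure of x ↦ 33x mod 47: 2 orbits of sizes [46, 1].
2 cycles on 47: each ℓ→(−1)^(ℓ−1), product (−1)^45 = -1.

-1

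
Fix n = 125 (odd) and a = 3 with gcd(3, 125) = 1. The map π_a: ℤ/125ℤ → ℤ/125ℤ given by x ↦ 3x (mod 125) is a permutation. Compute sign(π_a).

Start at x=109: 109 → 77 → 106 → 68 → 79 → 112 → 86 → … (one orbit).
π_3 has 4 disjoint cycles with lengths [100, 20, 4, 1] on {0,…,124}.
Σ(ℓ_i−1) = 125−4 = 121; sign = (−1)^121 = -1.
Check: (3/125) = -1 by Zolotarev.

-1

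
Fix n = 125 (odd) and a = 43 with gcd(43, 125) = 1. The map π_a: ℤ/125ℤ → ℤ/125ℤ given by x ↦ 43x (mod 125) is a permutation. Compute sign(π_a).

Start at x=32: 32 → 1 → 43 → 99 → 7 → 51 → 68 → … (one orbit).
The orbit structure of x ↦ 43x mod 125: 12 orbits of sizes [20, 20, 20, 20, 20, 4, 4, 4, 4, 4, 4, 1].
sign(π) = (−1)^{n − #cycles} = (−1)^{125−12} = (−1)^113 = -1.
Check: (43/125) = -1 by Zolotarev.

-1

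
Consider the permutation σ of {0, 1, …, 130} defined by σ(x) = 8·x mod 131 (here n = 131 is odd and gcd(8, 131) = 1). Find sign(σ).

-1

Orbit of 111 under x↦8x: [111, 102, 30, 109, 86, 33, 2]… (length divides ord_131(8)).
Cycle lengths of π_8 on ℤ/131ℤ: [130, 1]; 2 cycles in total.
Σ(ℓ_i−1) = 131−2 = 129; sign = (−1)^129 = -1.
The Jacobi symbol (8|131) = -1 (Zolotarev) agrees.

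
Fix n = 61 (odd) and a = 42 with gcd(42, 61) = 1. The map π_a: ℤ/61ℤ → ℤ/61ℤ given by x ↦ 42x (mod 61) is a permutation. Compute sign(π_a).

+1

Orbit of 1 under x↦42x: [1, 42, 56, 34, 25, 13, 58]… (length divides ord_61(42)).
π_42 has 5 disjoint cycles with lengths [15, 15, 15, 15, 1] on {0,…,60}.
With 5 cycles on 61 points, sign = (−1)^{61−5} = +1.
Check: (42/61) = +1 by Zolotarev.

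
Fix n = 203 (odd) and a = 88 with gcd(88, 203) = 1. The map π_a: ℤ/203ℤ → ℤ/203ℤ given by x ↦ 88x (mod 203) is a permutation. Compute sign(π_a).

Orbit of 30 under x↦88x: [30, 1, 88]… (length divides ord_203(88)).
Decompose π into cycles: lengths [3, 3, 3, 3, 3, 3, 3, 3, 3, 3, 3, 3, 3, 3, 3, 3, 3, 3, 3, 3, 3, 3, 3, 3, 3, 3, 3, 3, 3, 3, 3, 3, 3, 3, 3, 3, 3, 3, 3, 3, 3, 3, 3, 3, 3, 3, 3, 3, 3, 3, 3, 3, 3, 3, 3, 3, 3, 3, 1, 1, 1, 1, 1, 1, 1, 1, 1, 1, 1, 1, 1, 1, 1, 1, 1, 1, 1, 1, 1, 1, 1, 1, 1, 1, 1, 1, 1] (87 cycles, including the fixed point 0).
With 87 cycles on 203 points, sign = (−1)^{203−87} = +1.
Via Zolotarev, sign(π_{88}) = (88|203) = +1.

+1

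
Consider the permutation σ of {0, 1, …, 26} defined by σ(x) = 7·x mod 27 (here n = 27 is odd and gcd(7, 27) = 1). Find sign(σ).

Orbit of 1 under x↦7x: [1, 7, 22, 19, 25, 13, 10]… (length divides ord_27(7)).
The orbit structure of x ↦ 7x mod 27: 7 orbits of sizes [9, 9, 3, 3, 1, 1, 1].
7 cycles on 27: each ℓ→(−1)^(ℓ−1), product (−1)^20 = +1.

+1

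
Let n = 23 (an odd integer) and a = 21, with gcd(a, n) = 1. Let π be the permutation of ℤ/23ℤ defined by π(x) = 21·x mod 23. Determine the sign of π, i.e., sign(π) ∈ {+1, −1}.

-1

Trace 7: π^k(7) = [7, 9, 5, 13, 20, 6, 11] for k=0..6.
Cycle type of π: 22 + 1; total 2 cycles.
With 2 cycles on 23 points, sign = (−1)^{23−2} = -1.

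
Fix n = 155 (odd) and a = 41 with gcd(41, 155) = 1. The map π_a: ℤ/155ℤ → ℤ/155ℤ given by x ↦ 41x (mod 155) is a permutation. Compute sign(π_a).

+1

Orbit of 76 under x↦41x: [76, 16, 36, 81, 66, 71, 121]… (length divides ord_155(41)).
The orbit structure of x ↦ 41x mod 155: 15 orbits of sizes [15, 15, 15, 15, 15, 15, 15, 15, 15, 15, 1, 1, 1, 1, 1].
n − c = 155 − 15 = 140; sign = (−1)^140 = +1.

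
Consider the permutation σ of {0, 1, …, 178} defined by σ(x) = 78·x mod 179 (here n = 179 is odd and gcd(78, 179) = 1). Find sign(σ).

Orbit of 140 under x↦78x: [140, 1, 78, 177, 23, 4, 133]… (length divides ord_179(78)).
Cycle type of π: 178 + 1; total 2 cycles.
2 cycles on 179: each ℓ→(−1)^(ℓ−1), product (−1)^177 = -1.
Via Zolotarev, sign(π_{78}) = (78|179) = -1.

-1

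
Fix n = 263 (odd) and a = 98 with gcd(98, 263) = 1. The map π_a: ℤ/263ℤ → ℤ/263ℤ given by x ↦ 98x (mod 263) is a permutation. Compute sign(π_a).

+1

Orbit of 196 under x↦98x: [196, 9, 93, 172, 24, 248, 108]… (length divides ord_263(98)).
Decompose π into cycles: lengths [131, 131, 1] (3 cycles, including the fixed point 0).
Σ(ℓ_i−1) = 263−3 = 260; sign = (−1)^260 = +1.
Check: (98/263) = +1 by Zolotarev.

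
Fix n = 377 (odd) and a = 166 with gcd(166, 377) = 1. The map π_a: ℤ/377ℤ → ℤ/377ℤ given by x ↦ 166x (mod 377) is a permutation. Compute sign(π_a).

-1

Orbit of 322 under x↦166x: [322, 295, 337, 146, 108, 209, 10]… (length divides ord_377(166)).
Cycle type of π: 84×4 + 28 + 6×2 + 1; total 8 cycles.
sign(π) = (−1)^{n − #cycles} = (−1)^{377−8} = (−1)^369 = -1.
The Jacobi symbol (166|377) = -1 (Zolotarev) agrees.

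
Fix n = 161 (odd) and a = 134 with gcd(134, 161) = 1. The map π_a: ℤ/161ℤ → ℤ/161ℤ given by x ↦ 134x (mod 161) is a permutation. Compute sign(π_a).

Orbit of 113 under x↦134x: [113, 8, 106, 36, 155, 1, 134]… (length divides ord_161(134)).
14 cycles of lengths [22, 22, 22, 22, 22, 22, 22, 1, 1, 1, 1, 1, 1, 1].
161 − 14 = 147 transpositions; sign(π) = (−1)^147 = -1.

-1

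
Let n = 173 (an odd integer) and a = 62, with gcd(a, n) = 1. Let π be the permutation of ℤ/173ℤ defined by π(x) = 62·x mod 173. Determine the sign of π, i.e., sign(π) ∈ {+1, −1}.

Orbit of 159 under x↦62x: [159, 170, 160, 59, 25, 166, 85]… (length divides ord_173(62)).
Cycle lengths of π_62 on ℤ/173ℤ: [172, 1]; 2 cycles in total.
n − c = 173 − 2 = 171; sign = (−1)^171 = -1.

-1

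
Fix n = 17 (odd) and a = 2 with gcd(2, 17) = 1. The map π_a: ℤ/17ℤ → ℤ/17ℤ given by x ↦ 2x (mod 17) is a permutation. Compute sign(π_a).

+1

Trace 4: π^k(4) = [4, 8, 16, 15, 13, 9, 1] for k=0..6.
Cycle type of π: 8×2 + 1; total 3 cycles.
n − c = 17 − 3 = 14; sign = (−1)^14 = +1.
(2|17)_J = +1 (Zolotarev's lemma cross-check).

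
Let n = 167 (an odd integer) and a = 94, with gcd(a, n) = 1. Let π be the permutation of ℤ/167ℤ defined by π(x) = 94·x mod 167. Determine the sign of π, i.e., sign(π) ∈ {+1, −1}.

Trace 57: π^k(57) = [57, 14, 147, 124, 133, 144, 9] for k=0..6.
Cycle lengths of π_94 on ℤ/167ℤ: [83, 83, 1]; 3 cycles in total.
167 − 3 = 164 transpositions; sign(π) = (−1)^164 = +1.
The Jacobi symbol (94|167) = +1 (Zolotarev) agrees.

+1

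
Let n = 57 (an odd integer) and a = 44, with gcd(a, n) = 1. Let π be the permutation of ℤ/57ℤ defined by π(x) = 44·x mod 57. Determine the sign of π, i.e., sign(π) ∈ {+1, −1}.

-1

Orbit of 44 under x↦44x: [44, 55, 26, 4, 5, 49, 47]… (length divides ord_57(44)).
Decompose π into cycles: lengths [18, 18, 9, 9, 2, 1] (6 cycles, including the fixed point 0).
Σ(ℓ_i−1) = 57−6 = 51; sign = (−1)^51 = -1.
(44|57)_J = -1 (Zolotarev's lemma cross-check).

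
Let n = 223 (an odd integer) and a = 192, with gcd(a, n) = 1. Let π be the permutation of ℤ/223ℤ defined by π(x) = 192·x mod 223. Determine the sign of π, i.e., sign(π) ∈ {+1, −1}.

Start at x=163: 163 → 76 → 97 → 115 → 3 → 130 → 207 → … (one orbit).
Cycle type of π: 222 + 1; total 2 cycles.
With 2 cycles on 223 points, sign = (−1)^{223−2} = -1.

-1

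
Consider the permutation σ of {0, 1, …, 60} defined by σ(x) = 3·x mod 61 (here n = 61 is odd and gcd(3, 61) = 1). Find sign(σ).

+1

Orbit of 41 under x↦3x: [41, 1, 3, 9, 27, 20, 60]… (length divides ord_61(3)).
π_3 has 7 disjoint cycles with lengths [10, 10, 10, 10, 10, 10, 1] on {0,…,60}.
With 7 cycles on 61 points, sign = (−1)^{61−7} = +1.
Check: (3/61) = +1 by Zolotarev.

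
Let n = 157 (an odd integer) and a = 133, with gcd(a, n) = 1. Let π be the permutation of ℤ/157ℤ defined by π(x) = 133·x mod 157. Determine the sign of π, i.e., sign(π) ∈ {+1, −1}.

Start at x=56: 56 → 69 → 71 → 23 → 76 → 60 → 130 → … (one orbit).
2 cycles of lengths [156, 1].
With 2 cycles on 157 points, sign = (−1)^{157−2} = -1.

-1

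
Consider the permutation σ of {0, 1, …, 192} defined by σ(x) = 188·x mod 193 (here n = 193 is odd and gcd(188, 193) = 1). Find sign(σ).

-1

Start at x=24: 24 → 73 → 21 → 88 → 139 → 77 → 1 → … (one orbit).
π_188 has 2 disjoint cycles with lengths [192, 1] on {0,…,192}.
With 2 cycles on 193 points, sign = (−1)^{193−2} = -1.
Zolotarev: (188|193) = -1, matching the cycle-count sign.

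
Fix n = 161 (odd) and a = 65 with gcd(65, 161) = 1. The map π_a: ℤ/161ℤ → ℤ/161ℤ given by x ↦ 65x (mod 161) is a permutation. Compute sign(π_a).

-1

Trace 137: π^k(137) = [137, 50, 30, 18, 43, 58, 67] for k=0..6.
6 cycles of lengths [66, 66, 22, 3, 3, 1].
6 cycles on 161: each ℓ→(−1)^(ℓ−1), product (−1)^155 = -1.
Check: (65/161) = -1 by Zolotarev.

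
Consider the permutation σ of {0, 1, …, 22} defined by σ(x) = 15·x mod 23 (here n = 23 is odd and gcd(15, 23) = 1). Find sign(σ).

-1

Orbit of 20 under x↦15x: [20, 1, 15, 18, 17, 2, 7]… (length divides ord_23(15)).
2 cycles of lengths [22, 1].
sign(π) = (−1)^{n − #cycles} = (−1)^{23−2} = (−1)^21 = -1.
The Jacobi symbol (15|23) = -1 (Zolotarev) agrees.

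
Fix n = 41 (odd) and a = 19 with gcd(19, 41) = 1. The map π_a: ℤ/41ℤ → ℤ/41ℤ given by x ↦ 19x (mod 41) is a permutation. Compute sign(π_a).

-1

Start at x=17: 17 → 36 → 28 → 40 → 22 → 8 → 29 → … (one orbit).
Decompose π into cycles: lengths [40, 1] (2 cycles, including the fixed point 0).
2 cycles on 41: each ℓ→(−1)^(ℓ−1), product (−1)^39 = -1.
The Jacobi symbol (19|41) = -1 (Zolotarev) agrees.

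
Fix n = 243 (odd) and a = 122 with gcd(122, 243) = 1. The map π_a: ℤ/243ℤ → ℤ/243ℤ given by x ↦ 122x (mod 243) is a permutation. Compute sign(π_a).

-1

Orbit of 88 under x↦122x: [88, 44, 22, 11, 127, 185, 214]… (length divides ord_243(122)).
Decompose π into cycles: lengths [162, 54, 18, 6, 2, 1] (6 cycles, including the fixed point 0).
sign(π) = (−1)^{n − #cycles} = (−1)^{243−6} = (−1)^237 = -1.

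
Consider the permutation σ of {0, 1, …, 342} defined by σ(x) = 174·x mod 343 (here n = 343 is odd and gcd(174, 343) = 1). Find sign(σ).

-1

Orbit of 125 under x↦174x: [125, 141, 181, 281, 188, 127, 146]… (length divides ord_343(174)).
Cycle lengths of π_174 on ℤ/343ℤ: [98, 98, 98, 14, 14, 14, 2, 2, 2, 1]; 10 cycles in total.
sign(π) = (−1)^{n − #cycles} = (−1)^{343−10} = (−1)^333 = -1.
(174|343)_J = -1 (Zolotarev's lemma cross-check).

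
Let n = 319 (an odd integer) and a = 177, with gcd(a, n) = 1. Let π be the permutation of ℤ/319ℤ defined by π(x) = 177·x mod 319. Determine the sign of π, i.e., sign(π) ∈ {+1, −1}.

-1

Start at x=34: 34 → 276 → 45 → 309 → 144 → 287 → 78 → … (one orbit).
Cycle lengths of π_177 on ℤ/319ℤ: [28, 28, 28, 28, 28, 28, 28, 28, 28, 28, 28, 1, 1, 1, 1, 1, 1, 1, 1, 1, 1, 1]; 22 cycles in total.
319 − 22 = 297 transpositions; sign(π) = (−1)^297 = -1.
Via Zolotarev, sign(π_{177}) = (177|319) = -1.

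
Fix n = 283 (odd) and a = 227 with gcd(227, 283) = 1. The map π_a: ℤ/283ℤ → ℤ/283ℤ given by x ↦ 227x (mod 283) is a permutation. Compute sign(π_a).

+1

Orbit of 71 under x↦227x: [71, 269, 218, 244, 203, 235, 141]… (length divides ord_283(227)).
The orbit structure of x ↦ 227x mod 283: 3 orbits of sizes [141, 141, 1].
sign(π) = (−1)^{n − #cycles} = (−1)^{283−3} = (−1)^280 = +1.
Check: (227/283) = +1 by Zolotarev.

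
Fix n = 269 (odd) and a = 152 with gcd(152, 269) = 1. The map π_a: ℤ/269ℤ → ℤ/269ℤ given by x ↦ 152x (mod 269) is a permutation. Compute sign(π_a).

+1

Trace 225: π^k(225) = [225, 37, 244, 235, 212, 213, 96] for k=0..6.
Decompose π into cycles: lengths [134, 134, 1] (3 cycles, including the fixed point 0).
n − c = 269 − 3 = 266; sign = (−1)^266 = +1.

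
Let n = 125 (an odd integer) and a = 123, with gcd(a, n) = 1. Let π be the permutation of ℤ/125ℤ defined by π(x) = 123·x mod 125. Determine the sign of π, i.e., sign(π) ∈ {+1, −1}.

-1

Start at x=121: 121 → 8 → 109 → 32 → 61 → 3 → 119 → … (one orbit).
4 cycles of lengths [100, 20, 4, 1].
With 4 cycles on 125 points, sign = (−1)^{125−4} = -1.
Via Zolotarev, sign(π_{123}) = (123|125) = -1.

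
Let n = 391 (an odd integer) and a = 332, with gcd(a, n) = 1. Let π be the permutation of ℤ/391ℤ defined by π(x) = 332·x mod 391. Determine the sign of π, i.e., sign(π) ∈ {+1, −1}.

-1

Orbit of 154 under x↦332x: [154, 298, 13, 15, 288, 212, 4]… (length divides ord_391(332)).
Cycle lengths of π_332 on ℤ/391ℤ: [88, 88, 88, 88, 22, 8, 8, 1]; 8 cycles in total.
Σ(ℓ_i−1) = 391−8 = 383; sign = (−1)^383 = -1.
Via Zolotarev, sign(π_{332}) = (332|391) = -1.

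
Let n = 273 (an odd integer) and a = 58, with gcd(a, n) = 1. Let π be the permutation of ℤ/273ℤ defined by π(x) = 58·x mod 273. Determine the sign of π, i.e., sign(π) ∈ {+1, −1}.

Start at x=1: 1 → 58 → 88 → 190 → 100 → 67 → 64 → … (one orbit).
30 cycles of lengths [12, 12, 12, 12, 12, 12, 12, 12, 12, 12, 12, 12, 12, 12, 12, 12, 12, 12, 12, 12, 12, 3, 3, 3, 3, 3, 3, 1, 1, 1].
Σ(ℓ_i−1) = 273−30 = 243; sign = (−1)^243 = -1.
Via Zolotarev, sign(π_{58}) = (58|273) = -1.

-1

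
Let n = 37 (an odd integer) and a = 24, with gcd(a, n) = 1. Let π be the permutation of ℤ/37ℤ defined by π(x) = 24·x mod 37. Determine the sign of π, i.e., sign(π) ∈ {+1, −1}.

-1

Trace 23: π^k(23) = [23, 34, 2, 11, 5, 9, 31] for k=0..6.
2 cycles of lengths [36, 1].
Σ(ℓ_i−1) = 37−2 = 35; sign = (−1)^35 = -1.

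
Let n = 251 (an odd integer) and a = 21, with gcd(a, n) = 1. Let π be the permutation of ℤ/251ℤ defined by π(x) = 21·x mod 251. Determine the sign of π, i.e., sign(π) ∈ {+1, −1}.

Orbit of 119 under x↦21x: [119, 240, 20, 169, 35, 233, 124]… (length divides ord_251(21)).
Decompose π into cycles: lengths [125, 125, 1] (3 cycles, including the fixed point 0).
n − c = 251 − 3 = 248; sign = (−1)^248 = +1.
Check: (21/251) = +1 by Zolotarev.

+1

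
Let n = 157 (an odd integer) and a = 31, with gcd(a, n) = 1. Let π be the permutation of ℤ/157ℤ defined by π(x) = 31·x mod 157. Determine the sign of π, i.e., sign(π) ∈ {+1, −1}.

+1

Trace 146: π^k(146) = [146, 130, 105, 115, 111, 144, 68] for k=0..6.
Decompose π into cycles: lengths [78, 78, 1] (3 cycles, including the fixed point 0).
sign(π) = (−1)^{n − #cycles} = (−1)^{157−3} = (−1)^154 = +1.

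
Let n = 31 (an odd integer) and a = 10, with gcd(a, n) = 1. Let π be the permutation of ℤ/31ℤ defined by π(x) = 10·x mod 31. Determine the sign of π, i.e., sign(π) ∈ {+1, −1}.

Orbit of 14 under x↦10x: [14, 16, 5, 19, 4, 9, 28]… (length divides ord_31(10)).
Cycle lengths of π_10 on ℤ/31ℤ: [15, 15, 1]; 3 cycles in total.
3 cycles on 31: each ℓ→(−1)^(ℓ−1), product (−1)^28 = +1.

+1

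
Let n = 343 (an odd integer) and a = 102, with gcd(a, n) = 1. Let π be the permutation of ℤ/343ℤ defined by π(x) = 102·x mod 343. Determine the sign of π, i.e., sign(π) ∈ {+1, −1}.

Start at x=324: 324 → 120 → 235 → 303 → 36 → 242 → 331 → … (one orbit).
Cycle type of π: 147×2 + 21×2 + 3×2 + 1; total 7 cycles.
343 − 7 = 336 transpositions; sign(π) = (−1)^336 = +1.
Via Zolotarev, sign(π_{102}) = (102|343) = +1.

+1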